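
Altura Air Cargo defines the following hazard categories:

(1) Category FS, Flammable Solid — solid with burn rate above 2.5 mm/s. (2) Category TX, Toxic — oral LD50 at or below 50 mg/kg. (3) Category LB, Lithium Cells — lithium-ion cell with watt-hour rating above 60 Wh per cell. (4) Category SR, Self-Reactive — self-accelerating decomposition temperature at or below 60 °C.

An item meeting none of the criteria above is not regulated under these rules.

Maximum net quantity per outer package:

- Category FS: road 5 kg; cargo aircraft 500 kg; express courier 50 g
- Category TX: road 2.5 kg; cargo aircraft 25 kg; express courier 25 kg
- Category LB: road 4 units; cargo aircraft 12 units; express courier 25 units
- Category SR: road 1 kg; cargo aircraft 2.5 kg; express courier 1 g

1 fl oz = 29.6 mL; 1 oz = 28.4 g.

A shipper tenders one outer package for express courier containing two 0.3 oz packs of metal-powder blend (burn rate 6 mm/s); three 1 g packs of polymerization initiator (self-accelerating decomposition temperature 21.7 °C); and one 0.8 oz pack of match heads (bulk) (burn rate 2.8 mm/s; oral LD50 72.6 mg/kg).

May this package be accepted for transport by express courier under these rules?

The metal-powder blend has burn rate 6 mm/s, which is > 2.5 mm/s, so it is Category FS (Flammable Solid).
Self-accelerating decomposition temperature 21.7 °C meets the Category SR criterion (Self-Reactive), so the polymerization initiator is Category SR.
With burn rate 2.8 mm/s (> 2.5 mm/s), the match heads (bulk) fall in Category FS.
Category FS net quantity: (two 0.3 oz packs = 17.04 g) + (one 0.8 oz pack = 22.72 g) = 39.76 g.
That is within the Category FS express courier limit of 50 g.
Category SR quantity: three 1 g packs = 3 g.
3 g exceeds the express courier limit of 1 g for Category SR.

No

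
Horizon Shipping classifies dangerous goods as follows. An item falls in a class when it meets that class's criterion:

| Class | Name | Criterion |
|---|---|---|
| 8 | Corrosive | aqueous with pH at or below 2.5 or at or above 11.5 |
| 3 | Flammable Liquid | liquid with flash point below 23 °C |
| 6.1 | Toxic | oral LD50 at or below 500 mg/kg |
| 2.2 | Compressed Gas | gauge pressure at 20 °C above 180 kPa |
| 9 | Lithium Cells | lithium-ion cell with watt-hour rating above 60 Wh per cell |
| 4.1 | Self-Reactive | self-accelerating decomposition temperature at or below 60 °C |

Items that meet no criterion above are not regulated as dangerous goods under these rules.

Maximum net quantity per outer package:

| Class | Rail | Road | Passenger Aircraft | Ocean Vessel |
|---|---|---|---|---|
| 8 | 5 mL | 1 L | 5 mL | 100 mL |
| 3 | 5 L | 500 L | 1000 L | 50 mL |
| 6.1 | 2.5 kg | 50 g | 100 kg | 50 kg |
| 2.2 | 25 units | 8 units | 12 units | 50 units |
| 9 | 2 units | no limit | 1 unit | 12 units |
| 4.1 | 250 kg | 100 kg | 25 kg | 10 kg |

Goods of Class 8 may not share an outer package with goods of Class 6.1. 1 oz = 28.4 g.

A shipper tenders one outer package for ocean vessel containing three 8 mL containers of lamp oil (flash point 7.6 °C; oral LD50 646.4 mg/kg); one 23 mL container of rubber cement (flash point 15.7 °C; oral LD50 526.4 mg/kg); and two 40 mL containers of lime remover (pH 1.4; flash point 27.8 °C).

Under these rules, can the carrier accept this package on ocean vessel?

With flash point 7.6 °C (< 23 °C), the lamp oil falls in Class 3.
The rubber cement has flash point 15.7 °C, which is < 23 °C, so it is Class 3 (Flammable Liquid).
Lime remover: pH 1.4 ≤ 2.5 → Class 8 (Corrosive).
Class 8 quantity: two 40 mL containers = 80 mL.
That is within the Class 8 ocean vessel limit of 100 mL.
Total Class 3: (three 8 mL containers = 24 mL) + 23 mL = 47 mL.
47 mL ≤ 50 mL (ocean vessel limit, Class 3) — within limit.
The segregation rule (Class 8 with Class 6.1) does not apply to Class 8 with Class 3.
Every hazard class is within its ocean vessel limit and no segregation rule is violated.

Yes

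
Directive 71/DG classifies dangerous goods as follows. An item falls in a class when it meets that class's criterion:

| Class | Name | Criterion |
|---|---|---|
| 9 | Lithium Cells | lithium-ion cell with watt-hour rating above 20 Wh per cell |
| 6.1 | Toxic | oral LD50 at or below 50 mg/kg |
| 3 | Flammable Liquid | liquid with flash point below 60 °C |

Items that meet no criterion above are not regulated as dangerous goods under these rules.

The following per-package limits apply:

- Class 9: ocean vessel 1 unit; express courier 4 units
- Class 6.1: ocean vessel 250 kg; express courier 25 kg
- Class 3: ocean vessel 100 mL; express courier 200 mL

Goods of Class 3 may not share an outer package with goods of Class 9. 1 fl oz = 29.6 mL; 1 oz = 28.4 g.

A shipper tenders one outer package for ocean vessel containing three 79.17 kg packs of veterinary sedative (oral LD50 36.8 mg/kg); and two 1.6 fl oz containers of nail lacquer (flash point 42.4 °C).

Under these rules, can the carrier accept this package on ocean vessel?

The veterinary sedative has oral LD50 36.8 mg/kg, which is ≤ 50 mg/kg, so it is Class 6.1 (Toxic).
With flash point 42.4 °C (< 60 °C), the nail lacquer falls in Class 3.
Class 3 quantity: two 1.6 fl oz containers = 94.72 mL.
94.72 mL ≤ 100 mL (ocean vessel limit, Class 3) — within limit.
Class 6.1 quantity: three 79.17 kg packs = 237.51 kg.
That is within the Class 6.1 ocean vessel limit of 250 kg.
The segregation rule (Class 3 with Class 9) does not apply to Class 3 with Class 6.1.
Every hazard class is within its ocean vessel limit and no segregation rule is violated.

Yes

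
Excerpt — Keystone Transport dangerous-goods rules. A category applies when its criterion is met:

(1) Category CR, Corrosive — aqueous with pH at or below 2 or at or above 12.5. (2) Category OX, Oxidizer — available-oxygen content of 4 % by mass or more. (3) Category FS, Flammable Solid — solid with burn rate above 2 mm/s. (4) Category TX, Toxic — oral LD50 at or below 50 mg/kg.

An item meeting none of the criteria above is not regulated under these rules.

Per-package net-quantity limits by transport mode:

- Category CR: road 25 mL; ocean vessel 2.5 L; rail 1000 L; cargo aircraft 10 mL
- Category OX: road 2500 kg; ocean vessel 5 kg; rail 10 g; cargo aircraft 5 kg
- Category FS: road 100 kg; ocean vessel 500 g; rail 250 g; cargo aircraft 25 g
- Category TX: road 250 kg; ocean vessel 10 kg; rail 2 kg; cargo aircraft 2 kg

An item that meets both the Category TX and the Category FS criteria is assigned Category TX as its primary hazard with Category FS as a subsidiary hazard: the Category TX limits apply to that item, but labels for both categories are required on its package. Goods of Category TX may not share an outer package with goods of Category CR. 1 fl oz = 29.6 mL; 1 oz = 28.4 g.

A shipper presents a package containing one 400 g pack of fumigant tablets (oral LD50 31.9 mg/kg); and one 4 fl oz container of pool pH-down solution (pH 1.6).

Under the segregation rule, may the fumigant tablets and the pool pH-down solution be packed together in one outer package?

No

With oral LD50 31.9 mg/kg (≤ 50 mg/kg), the fumigant tablets fall in Category TX.
pH 1.6 meets the Category CR criterion (Corrosive), so the pool pH-down solution is Category CR.
Category TX and Category CR may not share an outer package.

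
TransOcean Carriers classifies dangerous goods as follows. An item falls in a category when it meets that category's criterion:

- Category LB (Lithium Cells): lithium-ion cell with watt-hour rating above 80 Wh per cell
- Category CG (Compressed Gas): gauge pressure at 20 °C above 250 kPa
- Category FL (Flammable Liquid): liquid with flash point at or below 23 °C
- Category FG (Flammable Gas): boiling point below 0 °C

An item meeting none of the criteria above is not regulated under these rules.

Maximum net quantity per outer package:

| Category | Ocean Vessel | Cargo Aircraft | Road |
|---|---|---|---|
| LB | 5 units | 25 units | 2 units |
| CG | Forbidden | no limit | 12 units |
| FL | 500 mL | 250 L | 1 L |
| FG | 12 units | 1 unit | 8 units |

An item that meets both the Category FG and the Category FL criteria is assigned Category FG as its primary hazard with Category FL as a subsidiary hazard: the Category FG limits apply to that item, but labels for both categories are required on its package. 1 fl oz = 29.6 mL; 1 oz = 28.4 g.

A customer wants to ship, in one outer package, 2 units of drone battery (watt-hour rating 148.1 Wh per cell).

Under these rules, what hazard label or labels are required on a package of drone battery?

Drone battery: watt-hour rating 148.1 Wh per cell > 80 Wh per cell → Category LB (Lithium Cells).
Only the Category LB label is required.

Category LB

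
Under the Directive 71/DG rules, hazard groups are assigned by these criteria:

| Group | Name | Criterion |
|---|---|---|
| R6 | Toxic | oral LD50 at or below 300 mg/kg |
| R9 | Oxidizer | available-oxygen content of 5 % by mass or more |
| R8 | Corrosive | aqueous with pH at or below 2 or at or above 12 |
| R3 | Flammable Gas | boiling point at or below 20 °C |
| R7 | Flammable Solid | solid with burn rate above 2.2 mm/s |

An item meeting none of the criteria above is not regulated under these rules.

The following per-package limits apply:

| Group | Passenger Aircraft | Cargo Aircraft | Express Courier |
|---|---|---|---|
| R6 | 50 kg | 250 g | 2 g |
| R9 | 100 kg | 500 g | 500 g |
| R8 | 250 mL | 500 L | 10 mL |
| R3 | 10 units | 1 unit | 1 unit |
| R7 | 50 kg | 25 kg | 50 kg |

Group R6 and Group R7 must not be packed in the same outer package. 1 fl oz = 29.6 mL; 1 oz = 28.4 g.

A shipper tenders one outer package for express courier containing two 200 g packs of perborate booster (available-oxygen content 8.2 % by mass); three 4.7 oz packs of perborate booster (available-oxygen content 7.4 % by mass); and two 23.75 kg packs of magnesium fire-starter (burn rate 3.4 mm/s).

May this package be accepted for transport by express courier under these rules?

Perborate booster: available-oxygen content 8.2 % by mass ≥ 5 % by mass → Group R9 (Oxidizer).
With available-oxygen content 7.4 % by mass (≥ 5 % by mass), the perborate booster falls in Group R9.
The magnesium fire-starter has burn rate 3.4 mm/s, which is > 2.2 mm/s, so it is Group R7 (Flammable Solid).
Total Group R9: (two 200 g packs = 400 g) + (three 4.7 oz packs = 400.44 g) = 800.44 g.
That exceeds the Group R9 express courier limit of 500 g.
Group R7 quantity: two 23.75 kg packs = 47.5 kg.
47.5 kg is within the express courier limit of 50 kg for Group R7.
The segregation rule (Group R6 with Group R7) does not apply to Group R9 with Group R7.

No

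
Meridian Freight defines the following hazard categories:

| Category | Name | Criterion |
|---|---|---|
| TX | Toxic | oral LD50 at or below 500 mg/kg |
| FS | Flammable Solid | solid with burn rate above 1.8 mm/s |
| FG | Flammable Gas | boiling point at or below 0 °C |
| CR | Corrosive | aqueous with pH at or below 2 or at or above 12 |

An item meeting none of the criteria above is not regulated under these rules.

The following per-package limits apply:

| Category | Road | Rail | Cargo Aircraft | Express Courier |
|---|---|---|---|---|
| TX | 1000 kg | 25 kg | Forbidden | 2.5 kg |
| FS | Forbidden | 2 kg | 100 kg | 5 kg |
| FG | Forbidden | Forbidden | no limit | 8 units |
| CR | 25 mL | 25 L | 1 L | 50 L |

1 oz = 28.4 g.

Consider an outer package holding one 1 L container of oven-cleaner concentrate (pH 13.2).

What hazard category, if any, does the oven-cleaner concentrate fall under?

Category CR

With pH 13.2 (≥ 12), the oven-cleaner concentrate falls in Category CR.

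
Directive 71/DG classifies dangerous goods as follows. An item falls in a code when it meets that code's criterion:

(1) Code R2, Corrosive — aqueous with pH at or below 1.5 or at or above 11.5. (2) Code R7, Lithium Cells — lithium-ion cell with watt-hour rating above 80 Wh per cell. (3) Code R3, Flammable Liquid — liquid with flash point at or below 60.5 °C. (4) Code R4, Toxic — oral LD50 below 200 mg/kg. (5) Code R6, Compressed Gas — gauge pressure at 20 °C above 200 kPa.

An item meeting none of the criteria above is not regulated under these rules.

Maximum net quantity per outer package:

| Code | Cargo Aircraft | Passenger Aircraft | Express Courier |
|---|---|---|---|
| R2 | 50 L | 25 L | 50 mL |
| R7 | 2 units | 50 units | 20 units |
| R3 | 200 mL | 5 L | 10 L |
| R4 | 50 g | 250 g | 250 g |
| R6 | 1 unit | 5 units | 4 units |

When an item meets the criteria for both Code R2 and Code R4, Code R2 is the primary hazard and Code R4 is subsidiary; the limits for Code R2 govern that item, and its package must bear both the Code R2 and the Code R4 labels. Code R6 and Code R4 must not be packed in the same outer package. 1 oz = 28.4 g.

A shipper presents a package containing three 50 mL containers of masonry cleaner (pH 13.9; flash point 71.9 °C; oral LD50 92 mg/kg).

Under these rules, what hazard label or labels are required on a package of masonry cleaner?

Masonry cleaner: pH 13.9 ≥ 11.5 → Code R2 (Corrosive).
With oral LD50 92 mg/kg (< 200 mg/kg), the masonry cleaner falls in Code R4.
By the precedence rule Code R2 is primary and Code R4 is subsidiary, and that rule requires both labels on the package.

Code R2 and R4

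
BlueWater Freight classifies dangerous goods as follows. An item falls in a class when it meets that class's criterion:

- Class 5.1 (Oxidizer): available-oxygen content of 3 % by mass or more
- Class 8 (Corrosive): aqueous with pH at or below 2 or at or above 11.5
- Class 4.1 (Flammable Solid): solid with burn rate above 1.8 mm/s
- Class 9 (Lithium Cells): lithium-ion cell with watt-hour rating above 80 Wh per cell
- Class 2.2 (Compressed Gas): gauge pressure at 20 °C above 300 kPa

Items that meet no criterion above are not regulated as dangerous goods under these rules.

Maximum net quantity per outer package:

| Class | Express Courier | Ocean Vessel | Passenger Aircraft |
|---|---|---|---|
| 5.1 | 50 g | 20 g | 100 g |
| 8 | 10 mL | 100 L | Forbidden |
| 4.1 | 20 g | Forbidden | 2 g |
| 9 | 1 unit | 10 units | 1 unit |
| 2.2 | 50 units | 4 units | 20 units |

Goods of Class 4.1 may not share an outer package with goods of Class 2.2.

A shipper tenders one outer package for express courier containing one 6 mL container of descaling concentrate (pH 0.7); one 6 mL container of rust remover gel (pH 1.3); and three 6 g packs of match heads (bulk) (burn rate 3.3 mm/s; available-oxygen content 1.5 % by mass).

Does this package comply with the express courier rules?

With pH 0.7 (≤ 2), the descaling concentrate falls in Class 8.
pH 1.3 meets the Class 8 criterion (Corrosive), so the rust remover gel is Class 8.
Burn rate 3.3 mm/s meets the Class 4.1 criterion (Flammable Solid), so the match heads (bulk) are Class 4.1.
Total Class 8: 6 mL + 6 mL = 12 mL.
12 mL > 10 mL (express courier limit, Class 8) — over the limit.
Class 4.1 quantity: three 6 g packs = 18 g.
That is within the Class 4.1 express courier limit of 20 g.
The segregation rule (Class 4.1 with Class 2.2) does not apply to Class 8 with Class 4.1.

No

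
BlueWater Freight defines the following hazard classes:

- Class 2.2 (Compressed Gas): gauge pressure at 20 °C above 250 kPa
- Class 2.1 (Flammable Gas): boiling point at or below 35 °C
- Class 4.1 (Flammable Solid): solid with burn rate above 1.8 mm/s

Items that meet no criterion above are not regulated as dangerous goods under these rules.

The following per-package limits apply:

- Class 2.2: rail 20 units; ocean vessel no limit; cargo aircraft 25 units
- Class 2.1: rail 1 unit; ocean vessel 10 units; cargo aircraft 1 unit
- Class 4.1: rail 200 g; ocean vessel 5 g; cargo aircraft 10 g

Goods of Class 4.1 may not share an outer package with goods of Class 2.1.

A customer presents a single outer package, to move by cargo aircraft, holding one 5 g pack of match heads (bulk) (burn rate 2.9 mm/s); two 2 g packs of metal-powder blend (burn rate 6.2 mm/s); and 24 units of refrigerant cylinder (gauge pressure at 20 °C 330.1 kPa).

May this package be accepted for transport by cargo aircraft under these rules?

Yes

With burn rate 2.9 mm/s (> 1.8 mm/s), the match heads (bulk) fall in Class 4.1.
Burn rate 6.2 mm/s meets the Class 4.1 criterion (Flammable Solid), so the metal-powder blend is Class 4.1.
With gauge pressure at 20 °C 330.1 kPa (> 250 kPa), the refrigerant cylinder falls in Class 2.2.
Total Class 4.1: 5 g + (two 2 g packs = 4 g) = 9 g.
That is within the Class 4.1 cargo aircraft limit of 10 g.
Class 2.2 quantity: 24 units.
That is within the Class 2.2 cargo aircraft limit of 25 units.
The segregation rule (Class 4.1 with Class 2.1) does not apply to Class 4.1 with Class 2.2.
Every hazard class is within its cargo aircraft limit and no segregation rule is violated.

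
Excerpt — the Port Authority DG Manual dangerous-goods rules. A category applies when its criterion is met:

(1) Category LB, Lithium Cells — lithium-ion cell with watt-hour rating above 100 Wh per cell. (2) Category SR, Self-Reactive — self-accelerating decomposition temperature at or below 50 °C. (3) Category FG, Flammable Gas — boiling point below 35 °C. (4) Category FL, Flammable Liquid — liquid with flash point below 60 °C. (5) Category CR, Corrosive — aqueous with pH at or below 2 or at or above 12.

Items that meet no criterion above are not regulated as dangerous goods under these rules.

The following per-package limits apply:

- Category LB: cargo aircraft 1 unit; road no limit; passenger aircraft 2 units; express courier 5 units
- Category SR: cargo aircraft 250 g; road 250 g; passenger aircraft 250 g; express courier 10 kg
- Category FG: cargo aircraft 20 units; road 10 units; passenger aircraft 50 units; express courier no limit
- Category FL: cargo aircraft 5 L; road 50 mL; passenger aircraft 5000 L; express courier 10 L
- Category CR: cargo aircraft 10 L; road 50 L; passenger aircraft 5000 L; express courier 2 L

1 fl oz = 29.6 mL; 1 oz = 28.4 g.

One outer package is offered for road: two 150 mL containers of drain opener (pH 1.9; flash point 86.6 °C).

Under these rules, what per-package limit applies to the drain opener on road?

The drain opener has pH 1.9, which is ≤ 2, so it is Category CR (Corrosive).
The road limit for Category CR is 50 L.

50 L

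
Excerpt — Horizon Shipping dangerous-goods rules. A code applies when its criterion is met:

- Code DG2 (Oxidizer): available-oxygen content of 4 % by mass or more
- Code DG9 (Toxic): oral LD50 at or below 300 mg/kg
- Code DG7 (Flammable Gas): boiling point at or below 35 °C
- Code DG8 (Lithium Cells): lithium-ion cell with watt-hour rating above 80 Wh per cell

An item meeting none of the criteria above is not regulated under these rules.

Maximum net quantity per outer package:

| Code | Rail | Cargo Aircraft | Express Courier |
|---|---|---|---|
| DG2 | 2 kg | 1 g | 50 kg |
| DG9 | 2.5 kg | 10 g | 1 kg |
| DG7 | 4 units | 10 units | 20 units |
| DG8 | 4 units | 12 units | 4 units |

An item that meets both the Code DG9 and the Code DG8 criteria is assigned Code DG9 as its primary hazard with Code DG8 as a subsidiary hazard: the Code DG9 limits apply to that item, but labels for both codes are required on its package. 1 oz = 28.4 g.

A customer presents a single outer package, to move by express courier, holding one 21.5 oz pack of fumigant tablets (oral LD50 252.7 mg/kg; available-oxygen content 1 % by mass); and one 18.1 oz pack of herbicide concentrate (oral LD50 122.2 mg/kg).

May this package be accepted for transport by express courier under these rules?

No

Fumigant tablets: oral LD50 252.7 mg/kg ≤ 300 mg/kg → Code DG9 (Toxic).
With oral LD50 122.2 mg/kg (≤ 300 mg/kg), the herbicide concentrate falls in Code DG9.
Total Code DG9: (one 21.5 oz pack = 610.6 g) + (one 18.1 oz pack = 514.04 g) = 1124.64 g.
1124.64 g > 1 kg (express courier limit, Code DG9) — over the limit.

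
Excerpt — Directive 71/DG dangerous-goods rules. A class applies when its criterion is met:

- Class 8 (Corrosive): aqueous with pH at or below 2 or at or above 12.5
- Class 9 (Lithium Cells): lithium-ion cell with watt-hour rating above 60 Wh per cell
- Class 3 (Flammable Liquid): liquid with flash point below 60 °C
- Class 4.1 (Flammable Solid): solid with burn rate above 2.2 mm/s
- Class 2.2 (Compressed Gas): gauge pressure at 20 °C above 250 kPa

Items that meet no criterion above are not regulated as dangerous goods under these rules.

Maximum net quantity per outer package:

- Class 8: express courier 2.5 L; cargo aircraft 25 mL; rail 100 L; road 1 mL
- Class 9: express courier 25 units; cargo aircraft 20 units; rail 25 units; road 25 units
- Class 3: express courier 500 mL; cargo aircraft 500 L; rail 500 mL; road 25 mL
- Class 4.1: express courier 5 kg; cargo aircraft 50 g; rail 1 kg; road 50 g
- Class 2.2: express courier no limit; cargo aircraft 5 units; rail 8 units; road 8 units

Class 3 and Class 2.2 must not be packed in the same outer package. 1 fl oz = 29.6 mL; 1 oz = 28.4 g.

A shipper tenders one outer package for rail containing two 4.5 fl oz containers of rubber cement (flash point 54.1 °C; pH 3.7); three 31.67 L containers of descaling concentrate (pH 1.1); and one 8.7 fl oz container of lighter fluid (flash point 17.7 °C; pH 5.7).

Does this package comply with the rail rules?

No

Rubber cement: flash point 54.1 °C < 60 °C → Class 3 (Flammable Liquid).
pH 1.1 meets the Class 8 criterion (Corrosive), so the descaling concentrate is Class 8.
Flash point 17.7 °C meets the Class 3 criterion (Flammable Liquid), so the lighter fluid is Class 3.
Class 3 net quantity: (two 4.5 fl oz containers = 266.4 mL) + (one 8.7 fl oz container = 257.52 mL) = 523.92 mL.
That exceeds the Class 3 rail limit of 500 mL.
Class 8 quantity: three 31.67 L containers = 95.01 L.
95.01 L is within the rail limit of 100 L for Class 8.
The segregation rule (Class 3 with Class 2.2) does not apply to Class 3 with Class 8.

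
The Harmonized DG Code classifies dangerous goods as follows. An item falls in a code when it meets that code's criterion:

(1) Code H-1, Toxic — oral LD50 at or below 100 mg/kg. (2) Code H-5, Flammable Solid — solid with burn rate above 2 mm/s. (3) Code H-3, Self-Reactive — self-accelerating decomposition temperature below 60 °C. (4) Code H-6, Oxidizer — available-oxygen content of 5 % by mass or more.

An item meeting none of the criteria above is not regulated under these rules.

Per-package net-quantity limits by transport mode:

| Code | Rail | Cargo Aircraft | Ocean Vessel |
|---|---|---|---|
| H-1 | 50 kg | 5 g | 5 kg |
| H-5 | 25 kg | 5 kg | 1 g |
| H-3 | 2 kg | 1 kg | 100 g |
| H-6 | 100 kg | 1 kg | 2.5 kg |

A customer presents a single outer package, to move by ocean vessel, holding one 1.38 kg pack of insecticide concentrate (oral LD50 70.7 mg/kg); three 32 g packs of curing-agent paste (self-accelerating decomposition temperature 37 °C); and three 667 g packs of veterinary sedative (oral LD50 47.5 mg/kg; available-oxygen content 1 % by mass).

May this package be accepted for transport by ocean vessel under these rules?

Insecticide concentrate: oral LD50 70.7 mg/kg ≤ 100 mg/kg → Code H-1 (Toxic).
The curing-agent paste has self-accelerating decomposition temperature 37 °C, which is < 60 °C, so it is Code H-3 (Self-Reactive).
With oral LD50 47.5 mg/kg (≤ 100 mg/kg), the veterinary sedative falls in Code H-1.
Code H-1 net quantity: 1.38 kg + (three 667 g packs = 2.001 kg) = 3.381 kg.
3.381 kg is within the ocean vessel limit of 5 kg for Code H-1.
Code H-3 quantity: three 32 g packs = 96 g.
96 g is within the ocean vessel limit of 100 g for Code H-3.
Every hazard code is within its ocean vessel limit and no segregation rule is violated.

Yes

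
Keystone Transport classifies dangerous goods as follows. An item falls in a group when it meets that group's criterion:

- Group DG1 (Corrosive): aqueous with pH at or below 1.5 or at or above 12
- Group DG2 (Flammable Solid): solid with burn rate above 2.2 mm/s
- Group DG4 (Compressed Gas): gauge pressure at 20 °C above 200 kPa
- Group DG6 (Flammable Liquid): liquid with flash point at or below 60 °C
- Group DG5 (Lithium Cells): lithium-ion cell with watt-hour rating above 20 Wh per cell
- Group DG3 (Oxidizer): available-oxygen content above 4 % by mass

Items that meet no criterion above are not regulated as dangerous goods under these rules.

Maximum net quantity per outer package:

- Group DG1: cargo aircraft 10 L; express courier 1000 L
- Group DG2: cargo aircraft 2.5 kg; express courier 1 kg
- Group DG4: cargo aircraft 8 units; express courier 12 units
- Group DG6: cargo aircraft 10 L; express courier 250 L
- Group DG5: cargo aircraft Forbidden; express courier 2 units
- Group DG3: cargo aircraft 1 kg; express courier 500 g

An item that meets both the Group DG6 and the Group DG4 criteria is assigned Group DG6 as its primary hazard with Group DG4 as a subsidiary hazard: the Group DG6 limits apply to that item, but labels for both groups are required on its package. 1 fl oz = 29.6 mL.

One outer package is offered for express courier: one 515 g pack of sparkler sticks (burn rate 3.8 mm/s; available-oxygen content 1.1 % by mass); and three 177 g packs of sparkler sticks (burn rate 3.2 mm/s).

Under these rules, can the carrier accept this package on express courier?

No

Burn rate 3.8 mm/s meets the Group DG2 criterion (Flammable Solid), so the sparkler sticks are Group DG2.
Burn rate 3.2 mm/s meets the Group DG2 criterion (Flammable Solid), so the sparkler sticks are Group DG2.
Total Group DG2: 515 g + (three 177 g packs = 531 g) = 1.046 kg.
1.046 kg exceeds the express courier limit of 1 kg for Group DG2.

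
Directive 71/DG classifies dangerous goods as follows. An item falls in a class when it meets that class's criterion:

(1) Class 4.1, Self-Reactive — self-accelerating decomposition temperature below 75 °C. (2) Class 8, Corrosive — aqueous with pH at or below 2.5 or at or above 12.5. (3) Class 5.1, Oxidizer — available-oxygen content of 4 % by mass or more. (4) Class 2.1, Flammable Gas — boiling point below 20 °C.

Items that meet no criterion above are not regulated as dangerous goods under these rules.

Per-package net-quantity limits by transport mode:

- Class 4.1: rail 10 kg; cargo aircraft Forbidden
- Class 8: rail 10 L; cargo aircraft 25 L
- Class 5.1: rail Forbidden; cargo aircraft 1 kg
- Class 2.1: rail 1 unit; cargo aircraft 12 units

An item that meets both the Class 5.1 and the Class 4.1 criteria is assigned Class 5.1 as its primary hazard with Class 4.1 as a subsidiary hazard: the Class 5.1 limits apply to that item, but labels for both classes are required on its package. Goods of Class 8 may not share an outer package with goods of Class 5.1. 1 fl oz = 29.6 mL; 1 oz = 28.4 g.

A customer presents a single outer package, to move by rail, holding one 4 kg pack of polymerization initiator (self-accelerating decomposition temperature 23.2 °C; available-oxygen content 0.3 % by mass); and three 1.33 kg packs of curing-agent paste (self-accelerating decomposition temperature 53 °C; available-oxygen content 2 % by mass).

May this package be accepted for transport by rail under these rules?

With self-accelerating decomposition temperature 23.2 °C (< 75 °C), the polymerization initiator falls in Class 4.1.
With self-accelerating decomposition temperature 53 °C (< 75 °C), the curing-agent paste falls in Class 4.1.
Total Class 4.1: 4 kg + (three 1.33 kg packs = 3.99 kg) = 7.99 kg.
That is within the Class 4.1 rail limit of 10 kg.

Yes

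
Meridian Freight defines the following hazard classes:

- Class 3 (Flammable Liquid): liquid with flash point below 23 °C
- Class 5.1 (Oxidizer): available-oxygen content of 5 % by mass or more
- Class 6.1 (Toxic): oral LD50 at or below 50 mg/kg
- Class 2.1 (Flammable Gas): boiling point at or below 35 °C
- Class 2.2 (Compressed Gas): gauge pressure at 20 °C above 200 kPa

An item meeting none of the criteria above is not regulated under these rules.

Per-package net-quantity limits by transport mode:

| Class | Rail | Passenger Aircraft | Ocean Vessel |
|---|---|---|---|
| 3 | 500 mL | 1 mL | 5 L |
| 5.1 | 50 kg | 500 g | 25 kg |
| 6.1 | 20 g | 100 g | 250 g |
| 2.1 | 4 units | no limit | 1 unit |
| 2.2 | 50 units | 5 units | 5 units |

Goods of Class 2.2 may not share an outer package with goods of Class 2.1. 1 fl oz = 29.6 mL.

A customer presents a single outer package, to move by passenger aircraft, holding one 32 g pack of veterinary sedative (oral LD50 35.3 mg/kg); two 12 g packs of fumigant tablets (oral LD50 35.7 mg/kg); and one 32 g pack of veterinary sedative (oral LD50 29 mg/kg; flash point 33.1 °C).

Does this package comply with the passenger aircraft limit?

Yes

Oral LD50 35.3 mg/kg meets the Class 6.1 criterion (Toxic), so the veterinary sedative is Class 6.1.
Oral LD50 35.7 mg/kg meets the Class 6.1 criterion (Toxic), so the fumigant tablets are Class 6.1.
Oral LD50 29 mg/kg meets the Class 6.1 criterion (Toxic), so the veterinary sedative is Class 6.1.
Class 6.1 net quantity: 32 g + (two 12 g packs = 24 g) + 32 g = 88 g.
88 g ≤ 100 g (passenger aircraft limit, Class 6.1) — within limit.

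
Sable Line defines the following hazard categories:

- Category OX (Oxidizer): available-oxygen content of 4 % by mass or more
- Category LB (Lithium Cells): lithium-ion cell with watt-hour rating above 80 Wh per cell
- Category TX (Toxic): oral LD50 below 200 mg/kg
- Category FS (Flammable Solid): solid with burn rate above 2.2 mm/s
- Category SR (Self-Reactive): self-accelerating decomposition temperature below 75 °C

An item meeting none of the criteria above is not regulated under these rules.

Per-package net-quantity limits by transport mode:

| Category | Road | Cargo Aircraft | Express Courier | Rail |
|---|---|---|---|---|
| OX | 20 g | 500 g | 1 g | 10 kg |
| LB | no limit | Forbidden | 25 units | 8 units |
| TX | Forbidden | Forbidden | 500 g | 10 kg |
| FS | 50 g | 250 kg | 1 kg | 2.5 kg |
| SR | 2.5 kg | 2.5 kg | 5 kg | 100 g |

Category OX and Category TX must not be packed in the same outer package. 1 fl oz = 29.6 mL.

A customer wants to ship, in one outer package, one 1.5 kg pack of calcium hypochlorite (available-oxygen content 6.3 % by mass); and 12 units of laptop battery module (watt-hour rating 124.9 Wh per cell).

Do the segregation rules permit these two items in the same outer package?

Yes

Available-oxygen content 6.3 % by mass meets the Category OX criterion (Oxidizer), so the calcium hypochlorite is Category OX.
Laptop battery module: watt-hour rating 124.9 Wh per cell > 80 Wh per cell → Category LB (Lithium Cells).
No segregation rule bars Category OX with Category LB.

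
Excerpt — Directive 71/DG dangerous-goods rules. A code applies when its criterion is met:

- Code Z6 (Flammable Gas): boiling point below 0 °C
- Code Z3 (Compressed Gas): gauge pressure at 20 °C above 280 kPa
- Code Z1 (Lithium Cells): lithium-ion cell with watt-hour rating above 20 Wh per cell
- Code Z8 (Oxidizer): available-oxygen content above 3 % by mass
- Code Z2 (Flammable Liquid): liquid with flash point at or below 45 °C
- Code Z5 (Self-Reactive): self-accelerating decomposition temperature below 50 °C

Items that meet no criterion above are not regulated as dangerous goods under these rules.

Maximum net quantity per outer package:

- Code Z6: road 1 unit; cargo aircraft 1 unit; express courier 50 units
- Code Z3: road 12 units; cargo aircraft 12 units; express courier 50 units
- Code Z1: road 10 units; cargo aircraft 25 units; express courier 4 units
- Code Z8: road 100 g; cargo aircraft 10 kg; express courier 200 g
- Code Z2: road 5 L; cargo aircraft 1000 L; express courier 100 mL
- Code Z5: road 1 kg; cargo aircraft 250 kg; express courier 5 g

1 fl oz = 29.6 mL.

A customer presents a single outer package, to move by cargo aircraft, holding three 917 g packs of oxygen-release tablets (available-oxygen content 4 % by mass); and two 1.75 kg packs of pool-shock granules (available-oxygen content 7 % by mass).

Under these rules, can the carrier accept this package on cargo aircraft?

Oxygen-release tablets: available-oxygen content 4 % by mass > 3 % by mass → Code Z8 (Oxidizer).
With available-oxygen content 7 % by mass (> 3 % by mass), the pool-shock granules fall in Code Z8.
Code Z8 net quantity: (three 917 g packs = 2.751 kg) + (two 1.75 kg packs = 3.5 kg) = 6.251 kg.
That is within the Code Z8 cargo aircraft limit of 10 kg.

Yes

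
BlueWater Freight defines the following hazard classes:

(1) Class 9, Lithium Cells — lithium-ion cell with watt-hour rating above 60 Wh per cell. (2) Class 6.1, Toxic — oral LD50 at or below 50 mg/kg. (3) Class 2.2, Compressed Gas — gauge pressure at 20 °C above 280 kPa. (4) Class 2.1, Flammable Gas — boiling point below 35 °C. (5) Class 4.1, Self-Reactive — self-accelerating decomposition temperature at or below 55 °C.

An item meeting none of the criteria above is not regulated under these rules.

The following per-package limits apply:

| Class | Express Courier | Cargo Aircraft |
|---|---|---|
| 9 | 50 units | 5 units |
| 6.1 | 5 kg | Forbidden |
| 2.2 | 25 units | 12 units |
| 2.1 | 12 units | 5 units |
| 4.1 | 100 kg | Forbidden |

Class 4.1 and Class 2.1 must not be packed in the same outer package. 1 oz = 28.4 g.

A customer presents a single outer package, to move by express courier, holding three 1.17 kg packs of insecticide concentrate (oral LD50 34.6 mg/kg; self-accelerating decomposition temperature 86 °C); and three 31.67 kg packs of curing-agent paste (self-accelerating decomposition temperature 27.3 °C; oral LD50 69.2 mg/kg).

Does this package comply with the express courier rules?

Yes

Oral LD50 34.6 mg/kg meets the Class 6.1 criterion (Toxic), so the insecticide concentrate is Class 6.1.
Curing-agent paste: self-accelerating decomposition temperature 27.3 °C ≤ 55 °C → Class 4.1 (Self-Reactive).
Class 4.1 quantity: three 31.67 kg packs = 95.01 kg.
That is within the Class 4.1 express courier limit of 100 kg.
Class 6.1 quantity: three 1.17 kg packs = 3.51 kg.
3.51 kg is within the express courier limit of 5 kg for Class 6.1.
The segregation rule (Class 4.1 with Class 2.1) does not apply to Class 4.1 with Class 6.1.
Every hazard class is within its express courier limit and no segregation rule is violated.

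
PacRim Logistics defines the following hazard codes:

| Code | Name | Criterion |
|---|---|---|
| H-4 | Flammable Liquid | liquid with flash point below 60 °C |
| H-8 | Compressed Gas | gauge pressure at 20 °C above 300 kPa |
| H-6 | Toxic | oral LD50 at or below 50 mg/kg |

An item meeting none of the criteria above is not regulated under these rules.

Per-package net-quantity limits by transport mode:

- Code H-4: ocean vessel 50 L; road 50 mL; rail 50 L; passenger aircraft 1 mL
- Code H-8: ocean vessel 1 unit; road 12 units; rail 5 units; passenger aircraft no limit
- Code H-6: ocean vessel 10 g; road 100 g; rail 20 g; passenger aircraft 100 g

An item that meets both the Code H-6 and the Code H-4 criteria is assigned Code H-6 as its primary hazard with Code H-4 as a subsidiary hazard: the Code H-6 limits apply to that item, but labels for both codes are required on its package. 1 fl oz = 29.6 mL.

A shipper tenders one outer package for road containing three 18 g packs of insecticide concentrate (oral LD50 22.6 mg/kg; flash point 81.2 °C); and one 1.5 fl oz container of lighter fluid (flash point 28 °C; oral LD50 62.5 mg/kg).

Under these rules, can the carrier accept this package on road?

Insecticide concentrate: oral LD50 22.6 mg/kg ≤ 50 mg/kg → Code H-6 (Toxic).
With flash point 28 °C (< 60 °C), the lighter fluid falls in Code H-4.
Code H-4 quantity: one 1.5 fl oz container = 44.4 mL.
44.4 mL ≤ 50 mL (road limit, Code H-4) — within limit.
Code H-6 quantity: three 18 g packs = 54 g.
54 g ≤ 100 g (road limit, Code H-6) — within limit.
Every hazard code is within its road limit and no segregation rule is violated.

Yes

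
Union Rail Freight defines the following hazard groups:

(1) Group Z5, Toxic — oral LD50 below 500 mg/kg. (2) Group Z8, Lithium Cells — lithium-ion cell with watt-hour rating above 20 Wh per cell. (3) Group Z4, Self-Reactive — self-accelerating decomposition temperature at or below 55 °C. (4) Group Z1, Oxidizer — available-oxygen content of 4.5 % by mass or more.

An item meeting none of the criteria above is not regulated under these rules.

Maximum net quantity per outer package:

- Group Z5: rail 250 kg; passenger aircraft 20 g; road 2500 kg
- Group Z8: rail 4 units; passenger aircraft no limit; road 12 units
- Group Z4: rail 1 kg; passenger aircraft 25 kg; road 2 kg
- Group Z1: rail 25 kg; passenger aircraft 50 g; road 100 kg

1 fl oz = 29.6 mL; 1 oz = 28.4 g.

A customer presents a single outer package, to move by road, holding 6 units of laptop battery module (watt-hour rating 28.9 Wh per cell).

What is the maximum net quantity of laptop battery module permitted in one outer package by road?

Watt-hour rating 28.9 Wh per cell meets the Group Z8 criterion (Lithium Cells), so the laptop battery module is Group Z8.
The road limit for Group Z8 is 12 units.

12 units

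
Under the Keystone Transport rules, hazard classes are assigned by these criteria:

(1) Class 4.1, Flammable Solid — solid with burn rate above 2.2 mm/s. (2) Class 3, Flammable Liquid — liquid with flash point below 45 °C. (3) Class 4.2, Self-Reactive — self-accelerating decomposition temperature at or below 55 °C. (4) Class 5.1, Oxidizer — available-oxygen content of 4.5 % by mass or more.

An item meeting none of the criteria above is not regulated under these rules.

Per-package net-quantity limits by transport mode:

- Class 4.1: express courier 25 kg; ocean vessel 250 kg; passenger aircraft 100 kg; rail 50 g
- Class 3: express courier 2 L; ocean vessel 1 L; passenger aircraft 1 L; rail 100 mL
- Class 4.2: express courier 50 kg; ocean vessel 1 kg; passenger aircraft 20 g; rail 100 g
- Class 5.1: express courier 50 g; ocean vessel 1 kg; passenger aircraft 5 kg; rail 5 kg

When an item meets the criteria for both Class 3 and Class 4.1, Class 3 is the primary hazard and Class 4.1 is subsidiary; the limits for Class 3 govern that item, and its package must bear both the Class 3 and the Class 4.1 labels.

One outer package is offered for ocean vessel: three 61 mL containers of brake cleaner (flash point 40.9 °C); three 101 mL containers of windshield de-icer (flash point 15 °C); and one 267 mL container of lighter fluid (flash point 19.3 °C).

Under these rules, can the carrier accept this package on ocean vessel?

Brake cleaner: flash point 40.9 °C < 45 °C → Class 3 (Flammable Liquid).
With flash point 15 °C (< 45 °C), the windshield de-icer falls in Class 3.
Lighter fluid: flash point 19.3 °C < 45 °C → Class 3 (Flammable Liquid).
Class 3 net quantity: (three 61 mL containers = 183 mL) + (three 101 mL containers = 303 mL) + 267 mL = 753 mL.
That is within the Class 3 ocean vessel limit of 1 L.

Yes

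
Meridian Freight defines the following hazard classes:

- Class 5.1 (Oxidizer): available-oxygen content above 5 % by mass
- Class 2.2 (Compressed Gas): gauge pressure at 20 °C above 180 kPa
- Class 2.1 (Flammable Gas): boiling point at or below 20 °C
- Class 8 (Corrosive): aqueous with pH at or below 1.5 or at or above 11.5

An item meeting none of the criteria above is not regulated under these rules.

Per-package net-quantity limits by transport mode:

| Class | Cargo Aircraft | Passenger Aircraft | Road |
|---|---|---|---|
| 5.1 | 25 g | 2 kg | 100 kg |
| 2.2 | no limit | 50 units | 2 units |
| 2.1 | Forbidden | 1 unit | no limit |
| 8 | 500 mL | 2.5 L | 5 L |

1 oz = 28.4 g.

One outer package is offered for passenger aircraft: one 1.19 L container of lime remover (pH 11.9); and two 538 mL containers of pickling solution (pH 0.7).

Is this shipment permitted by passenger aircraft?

The lime remover has pH 11.9, which is ≥ 11.5, so it is Class 8 (Corrosive).
pH 0.7 meets the Class 8 criterion (Corrosive), so the pickling solution is Class 8.
Total Class 8: 1.19 L + (two 538 mL containers = 1.076 L) = 2.266 L.
That is within the Class 8 passenger aircraft limit of 2.5 L.

Yes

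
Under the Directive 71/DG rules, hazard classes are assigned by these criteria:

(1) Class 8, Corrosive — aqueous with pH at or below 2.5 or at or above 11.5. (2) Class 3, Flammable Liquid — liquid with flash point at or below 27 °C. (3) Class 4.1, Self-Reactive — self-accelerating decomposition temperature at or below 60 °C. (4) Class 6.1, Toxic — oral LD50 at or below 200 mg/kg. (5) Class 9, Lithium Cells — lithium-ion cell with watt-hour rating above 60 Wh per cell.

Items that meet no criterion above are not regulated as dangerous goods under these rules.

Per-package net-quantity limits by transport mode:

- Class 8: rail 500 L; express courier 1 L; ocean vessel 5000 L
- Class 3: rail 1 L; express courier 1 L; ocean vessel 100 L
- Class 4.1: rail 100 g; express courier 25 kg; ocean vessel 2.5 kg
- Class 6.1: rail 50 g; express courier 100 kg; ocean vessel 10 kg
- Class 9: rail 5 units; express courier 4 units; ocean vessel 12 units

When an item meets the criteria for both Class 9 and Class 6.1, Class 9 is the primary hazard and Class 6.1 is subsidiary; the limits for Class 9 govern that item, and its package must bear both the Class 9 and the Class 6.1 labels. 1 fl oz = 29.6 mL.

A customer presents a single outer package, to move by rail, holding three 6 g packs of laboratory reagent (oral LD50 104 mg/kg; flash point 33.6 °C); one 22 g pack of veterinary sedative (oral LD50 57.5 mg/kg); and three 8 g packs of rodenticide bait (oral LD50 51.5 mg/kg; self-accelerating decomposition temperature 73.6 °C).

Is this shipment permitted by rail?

No

Laboratory reagent: oral LD50 104 mg/kg ≤ 200 mg/kg → Class 6.1 (Toxic).
With oral LD50 57.5 mg/kg (≤ 200 mg/kg), the veterinary sedative falls in Class 6.1.
The rodenticide bait has oral LD50 51.5 mg/kg, which is ≤ 200 mg/kg, so it is Class 6.1 (Toxic).
Class 6.1 net quantity: (three 6 g packs = 18 g) + 22 g + (three 8 g packs = 24 g) = 64 g.
64 g exceeds the rail limit of 50 g for Class 6.1.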